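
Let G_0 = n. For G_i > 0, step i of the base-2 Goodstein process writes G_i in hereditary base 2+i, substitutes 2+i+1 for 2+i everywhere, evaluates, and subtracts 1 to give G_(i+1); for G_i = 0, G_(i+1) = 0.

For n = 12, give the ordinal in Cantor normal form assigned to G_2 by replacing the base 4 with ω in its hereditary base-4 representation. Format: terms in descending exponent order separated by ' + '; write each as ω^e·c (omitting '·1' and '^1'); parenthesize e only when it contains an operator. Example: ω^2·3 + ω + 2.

ω^(ω + 1) + ω^2·2 + ω·2 + 1

G_0 = 12. HB_2(12) = 2^(2 + 1) + 2^2. Bump = 108. G_1 = 107.
G_1 = 107. HB_3(107) = 3^(3 + 1) + 2·3^2 + 2·3 + 2. Bump = 1066. G_2 = 1065.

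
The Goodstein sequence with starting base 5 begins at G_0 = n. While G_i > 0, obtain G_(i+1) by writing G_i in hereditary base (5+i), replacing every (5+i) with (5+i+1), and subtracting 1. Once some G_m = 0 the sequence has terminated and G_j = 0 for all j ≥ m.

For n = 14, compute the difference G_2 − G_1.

1

(0) 14|_5 = 2·5 + 4 ↦ 2·6 + 4|_6 = 16 ⇒ 15
(1) 15|_6 = 2·6 + 3 ↦ 2·7 + 3|_7 = 17 ⇒ 16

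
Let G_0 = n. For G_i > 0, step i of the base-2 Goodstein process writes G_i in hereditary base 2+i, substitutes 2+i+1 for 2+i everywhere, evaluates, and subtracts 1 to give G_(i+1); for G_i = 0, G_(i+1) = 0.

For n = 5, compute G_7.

G_0 = 5. HB_2(5) = 2^2 + 1. Bump = 28. G_1 = 27.
G_1 = 27. HB_3(27) = 3^3. Bump = 256. G_2 = 255.
G_2 = 255. HB_4(255) = 3·4^3 + 3·4^2 + 3·4 + 3. Bump = 468. G_3 = 467.
G_3 = 467. HB_5(467) = 3·5^3 + 3·5^2 + 3·5 + 2. Bump = 776. G_4 = 775.
G_4 = 775. HB_6(775) = 3·6^3 + 3·6^2 + 3·6 + 1. Bump = 1198. G_5 = 1197.
G_5 = 1197. HB_7(1197) = 3·7^3 + 3·7^2 + 3·7. Bump = 1752. G_6 = 1751.
G_6 = 1751. HB_8(1751) = 3·8^3 + 3·8^2 + 2·8 + 7. Bump = 2455. G_7 = 2454.
G_7 = 2454. HB_9(2454) = 3·9^3 + 3·9^2 + 2·9 + 6. Bump = 3326. G_8 = 3325.

2454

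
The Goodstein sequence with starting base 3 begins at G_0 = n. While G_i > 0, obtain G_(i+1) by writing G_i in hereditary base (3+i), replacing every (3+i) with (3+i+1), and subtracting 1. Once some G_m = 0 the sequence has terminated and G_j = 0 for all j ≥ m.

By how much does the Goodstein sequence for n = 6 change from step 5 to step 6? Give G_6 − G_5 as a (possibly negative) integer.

base 3: 6 = 2·3; at 4: 2·4 = 8; next = 7
base 4: 7 = 4 + 3; at 5: 5 + 3 = 8; next = 7
base 5: 7 = 5 + 2; at 6: 6 + 2 = 8; next = 7
base 6: 7 = 6 + 1; at 7: 7 + 1 = 8; next = 7
base 7: 7 = 7; at 8: 8 = 8; next = 7
base 8: 7 = 7; at 9: 7 = 7; next = 6

-1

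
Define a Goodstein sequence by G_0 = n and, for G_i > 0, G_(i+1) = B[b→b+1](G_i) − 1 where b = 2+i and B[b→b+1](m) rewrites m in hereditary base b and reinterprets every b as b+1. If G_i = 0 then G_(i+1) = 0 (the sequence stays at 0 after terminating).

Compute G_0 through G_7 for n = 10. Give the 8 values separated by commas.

G_0=10  [base 2] 2^(2 + 1) + 2  →[2↦3]→  3^(3 + 1) + 3 = 84  −1 ⇒ G_1=83
G_1=83  [base 3] 3^(3 + 1) + 2  →[3↦4]→  4^(4 + 1) + 2 = 1026  −1 ⇒ G_2=1025
G_2=1025  [base 4] 4^(4 + 1) + 1  →[4↦5]→  5^(5 + 1) + 1 = 15626  −1 ⇒ G_3=15625
G_3=15625  [base 5] 5^(5 + 1)  →[5↦6]→  6^(6 + 1) = 279936  −1 ⇒ G_4=279935
G_4=279935  [base 6] 5·6^6 + 5·6^5 + 5·6^4 + 5·6^3 + 5·6^2 + 5·6 + 5  →[6↦7]→  5·7^7 + 5·7^5 + 5·7^4 + 5·7^3 + 5·7^2 + 5·7 + 5 = 4215755  −1 ⇒ G_5=4215754
G_5=4215754  [base 7] 5·7^7 + 5·7^5 + 5·7^4 + 5·7^3 + 5·7^2 + 5·7 + 4  →[7↦8]→  5·8^8 + 5·8^5 + 5·8^4 + 5·8^3 + 5·8^2 + 5·8 + 4 = 84073324  −1 ⇒ G_6=84073323
G_6=84073323  [base 8] 5·8^8 + 5·8^5 + 5·8^4 + 5·8^3 + 5·8^2 + 5·8 + 3  →[8↦9]→  5·9^9 + 5·9^5 + 5·9^4 + 5·9^3 + 5·9^2 + 5·9 + 3 = 1937434593  −1 ⇒ G_7=1937434592

10, 83, 1025, 15625, 279935, 4215754, 84073323, 1937434592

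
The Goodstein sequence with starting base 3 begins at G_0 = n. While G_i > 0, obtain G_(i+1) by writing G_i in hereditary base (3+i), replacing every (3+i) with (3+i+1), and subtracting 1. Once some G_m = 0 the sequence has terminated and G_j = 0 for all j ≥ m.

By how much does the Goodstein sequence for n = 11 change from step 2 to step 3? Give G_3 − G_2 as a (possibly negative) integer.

i=0: 11 = 3^2 + 2 (b=3); 3→4: 4^2 + 2 = 18; 18−1 = 17
i=1: 17 = 4^2 + 1 (b=4); 4→5: 5^2 + 1 = 26; 26−1 = 25
i=2: 25 = 5^2 (b=5); 5→6: 6^2 = 36; 36−1 = 35

10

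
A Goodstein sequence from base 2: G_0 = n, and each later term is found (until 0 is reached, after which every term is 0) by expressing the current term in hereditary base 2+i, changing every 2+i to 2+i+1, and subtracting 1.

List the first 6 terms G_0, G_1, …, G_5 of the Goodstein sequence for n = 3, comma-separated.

step 0: 3 = 2 + 1; sub 3 for 2: 3 + 1; = 4; G_1 = 4−1 = 3
step 1: 3 = 3; sub 4 for 3: 4; = 4; G_2 = 4−1 = 3
step 2: 3 = 3; sub 5 for 4: 3; = 3; G_3 = 3−1 = 2
step 3: 2 = 2; sub 6 for 5: 2; = 2; G_4 = 2−1 = 1
step 4: 1 = 1; sub 7 for 6: 1; = 1; G_5 = 1−1 = 0

3, 3, 3, 2, 1, 0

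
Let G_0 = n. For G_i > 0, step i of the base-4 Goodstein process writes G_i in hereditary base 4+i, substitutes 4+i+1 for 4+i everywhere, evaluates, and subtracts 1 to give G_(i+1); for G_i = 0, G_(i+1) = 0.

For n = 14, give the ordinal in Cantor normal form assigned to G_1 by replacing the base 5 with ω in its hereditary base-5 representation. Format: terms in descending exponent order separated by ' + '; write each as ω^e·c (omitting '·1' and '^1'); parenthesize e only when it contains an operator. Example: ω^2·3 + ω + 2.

ω·3 + 1

G_0 = 14. HB_4(14) = 3·4 + 2. Bump = 17. G_1 = 16.
G_1 = 16. HB_5(16) = 3·5 + 1. Bump = 19. G_2 = 18.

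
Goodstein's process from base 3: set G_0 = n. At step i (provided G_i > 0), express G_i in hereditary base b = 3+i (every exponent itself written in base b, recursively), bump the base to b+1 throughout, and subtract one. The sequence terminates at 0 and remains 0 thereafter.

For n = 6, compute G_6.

[0] 6 ≡ 2·3 (base 3). Lift 4: 8. −1: 7.
[1] 7 ≡ 4 + 3 (base 4). Lift 5: 8. −1: 7.
[2] 7 ≡ 5 + 2 (base 5). Lift 6: 8. −1: 7.
[3] 7 ≡ 6 + 1 (base 6). Lift 7: 8. −1: 7.
[4] 7 ≡ 7 (base 7). Lift 8: 8. −1: 7.
[5] 7 ≡ 7 (base 8). Lift 9: 7. −1: 6.
[6] 6 ≡ 6 (base 9). Lift 10: 6. −1: 5.

6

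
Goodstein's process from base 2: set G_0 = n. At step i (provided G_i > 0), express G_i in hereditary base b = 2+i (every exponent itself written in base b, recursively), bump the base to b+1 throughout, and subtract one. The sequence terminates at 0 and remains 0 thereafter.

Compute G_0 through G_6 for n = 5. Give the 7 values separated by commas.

base 2: 5 = 2^2 + 1; at 3: 3^3 + 1 = 28; next = 27
base 3: 27 = 3^3; at 4: 4^4 = 256; next = 255
base 4: 255 = 3·4^3 + 3·4^2 + 3·4 + 3; at 5: 3·5^3 + 3·5^2 + 3·5 + 3 = 468; next = 467
base 5: 467 = 3·5^3 + 3·5^2 + 3·5 + 2; at 6: 3·6^3 + 3·6^2 + 3·6 + 2 = 776; next = 775
base 6: 775 = 3·6^3 + 3·6^2 + 3·6 + 1; at 7: 3·7^3 + 3·7^2 + 3·7 + 1 = 1198; next = 1197
base 7: 1197 = 3·7^3 + 3·7^2 + 3·7; at 8: 3·8^3 + 3·8^2 + 3·8 = 1752; next = 1751

5, 27, 255, 467, 775, 1197, 1751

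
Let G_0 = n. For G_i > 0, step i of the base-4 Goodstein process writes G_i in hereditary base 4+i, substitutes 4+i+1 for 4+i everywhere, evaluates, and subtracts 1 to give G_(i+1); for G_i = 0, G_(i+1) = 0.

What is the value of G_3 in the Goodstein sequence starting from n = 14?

[0] 14 ≡ 3·4 + 2 (base 4). Lift 5: 17. −1: 16.
[1] 16 ≡ 3·5 + 1 (base 5). Lift 6: 19. −1: 18.
[2] 18 ≡ 3·6 (base 6). Lift 7: 21. −1: 20.
[3] 20 ≡ 2·7 + 6 (base 7). Lift 8: 22. −1: 21.

20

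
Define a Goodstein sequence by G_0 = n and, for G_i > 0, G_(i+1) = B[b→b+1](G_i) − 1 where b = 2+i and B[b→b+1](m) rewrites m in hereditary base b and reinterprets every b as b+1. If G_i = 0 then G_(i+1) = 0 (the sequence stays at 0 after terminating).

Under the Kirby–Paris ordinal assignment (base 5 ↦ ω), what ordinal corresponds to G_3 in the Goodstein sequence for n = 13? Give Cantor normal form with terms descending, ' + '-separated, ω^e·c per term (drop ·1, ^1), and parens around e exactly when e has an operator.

ω^(ω + 1) + ω^3·3 + ω^2·3 + ω·3 + 2

i=0: 13 = 2^(2 + 1) + 2^2 + 1 (b=2); 2→3: 3^(3 + 1) + 3^3 + 1 = 109; 109−1 = 108
i=1: 108 = 3^(3 + 1) + 3^3 (b=3); 3→4: 4^(4 + 1) + 4^4 = 1280; 1280−1 = 1279
i=2: 1279 = 4^(4 + 1) + 3·4^3 + 3·4^2 + 3·4 + 3 (b=4); 4→5: 5^(5 + 1) + 3·5^3 + 3·5^2 + 3·5 + 3 = 16093; 16093−1 = 16092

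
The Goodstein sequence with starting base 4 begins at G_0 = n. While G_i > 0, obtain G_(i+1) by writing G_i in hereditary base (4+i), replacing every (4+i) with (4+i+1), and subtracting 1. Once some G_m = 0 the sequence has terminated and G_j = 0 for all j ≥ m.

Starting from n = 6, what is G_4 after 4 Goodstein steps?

G_0 = 6. HB_4(6) = 4 + 2. Bump = 7. G_1 = 6.
G_1 = 6. HB_5(6) = 5 + 1. Bump = 7. G_2 = 6.
G_2 = 6. HB_6(6) = 6. Bump = 7. G_3 = 6.
G_3 = 6. HB_7(6) = 6. Bump = 6. G_4 = 5.
G_4 = 5. HB_8(5) = 5. Bump = 5. G_5 = 4.

5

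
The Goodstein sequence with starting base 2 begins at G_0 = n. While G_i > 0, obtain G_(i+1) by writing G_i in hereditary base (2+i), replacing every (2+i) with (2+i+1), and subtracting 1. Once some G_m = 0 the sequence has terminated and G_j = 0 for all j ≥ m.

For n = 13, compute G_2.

1279

step 0: 13 = 2^(2 + 1) + 2^2 + 1; sub 3 for 2: 3^(3 + 1) + 3^3 + 1; = 109; G_1 = 109−1 = 108
step 1: 108 = 3^(3 + 1) + 3^3; sub 4 for 3: 4^(4 + 1) + 4^4; = 1280; G_2 = 1280−1 = 1279
step 2: 1279 = 4^(4 + 1) + 3·4^3 + 3·4^2 + 3·4 + 3; sub 5 for 4: 5^(5 + 1) + 3·5^3 + 3·5^2 + 3·5 + 3; = 16093; G_3 = 16093−1 = 16092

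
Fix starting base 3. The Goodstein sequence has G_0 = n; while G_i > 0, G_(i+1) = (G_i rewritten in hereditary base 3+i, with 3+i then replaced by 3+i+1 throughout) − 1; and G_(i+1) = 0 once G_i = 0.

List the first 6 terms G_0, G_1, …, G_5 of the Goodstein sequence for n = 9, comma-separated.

9, 15, 17, 19, 21, 23

(0) 9|_3 = 3^2 ↦ 4^2|_4 = 16 ⇒ 15
(1) 15|_4 = 3·4 + 3 ↦ 3·5 + 3|_5 = 18 ⇒ 17
(2) 17|_5 = 3·5 + 2 ↦ 3·6 + 2|_6 = 20 ⇒ 19
(3) 19|_6 = 3·6 + 1 ↦ 3·7 + 1|_7 = 22 ⇒ 21
(4) 21|_7 = 3·7 ↦ 3·8|_8 = 24 ⇒ 23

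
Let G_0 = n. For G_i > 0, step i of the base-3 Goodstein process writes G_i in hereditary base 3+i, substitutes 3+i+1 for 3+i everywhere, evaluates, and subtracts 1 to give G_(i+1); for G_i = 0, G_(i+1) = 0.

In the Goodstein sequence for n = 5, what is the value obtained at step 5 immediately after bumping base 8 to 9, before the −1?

3

G_0=5  [base 3] 3 + 2  →[3↦4]→  4 + 2 = 6  −1 ⇒ G_1=5
G_1=5  [base 4] 4 + 1  →[4↦5]→  5 + 1 = 6  −1 ⇒ G_2=5
G_2=5  [base 5] 5  →[5↦6]→  6 = 6  −1 ⇒ G_3=5
G_3=5  [base 6] 5  →[6↦7]→  5 = 5  −1 ⇒ G_4=4
G_4=4  [base 7] 4  →[7↦8]→  4 = 4  −1 ⇒ G_5=3
G_5=3  [base 8] 3  →[8↦9]→  3 = 3  −1 ⇒ G_6=2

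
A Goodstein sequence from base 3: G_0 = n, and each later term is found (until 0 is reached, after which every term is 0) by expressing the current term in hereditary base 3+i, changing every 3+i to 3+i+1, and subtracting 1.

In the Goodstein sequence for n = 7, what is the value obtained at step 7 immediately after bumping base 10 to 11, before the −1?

9

i=0: 7 = 2·3 + 1 (b=3); 3→4: 2·4 + 1 = 9; 9−1 = 8
i=1: 8 = 2·4 (b=4); 4→5: 2·5 = 10; 10−1 = 9
i=2: 9 = 5 + 4 (b=5); 5→6: 6 + 4 = 10; 10−1 = 9
i=3: 9 = 6 + 3 (b=6); 6→7: 7 + 3 = 10; 10−1 = 9
i=4: 9 = 7 + 2 (b=7); 7→8: 8 + 2 = 10; 10−1 = 9
i=5: 9 = 8 + 1 (b=8); 8→9: 9 + 1 = 10; 10−1 = 9
i=6: 9 = 9 (b=9); 9→10: 10 = 10; 10−1 = 9
i=7: 9 = 9 (b=10); 10→11: 9 = 9; 9−1 = 8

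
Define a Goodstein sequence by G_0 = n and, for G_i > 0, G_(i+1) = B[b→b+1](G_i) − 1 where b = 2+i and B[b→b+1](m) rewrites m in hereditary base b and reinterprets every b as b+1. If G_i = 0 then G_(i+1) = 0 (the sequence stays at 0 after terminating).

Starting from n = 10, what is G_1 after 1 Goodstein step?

83

base 2: 10 = 2^(2 + 1) + 2; at 3: 3^(3 + 1) + 3 = 84; next = 83
base 3: 83 = 3^(3 + 1) + 2; at 4: 4^(4 + 1) + 2 = 1026; next = 1025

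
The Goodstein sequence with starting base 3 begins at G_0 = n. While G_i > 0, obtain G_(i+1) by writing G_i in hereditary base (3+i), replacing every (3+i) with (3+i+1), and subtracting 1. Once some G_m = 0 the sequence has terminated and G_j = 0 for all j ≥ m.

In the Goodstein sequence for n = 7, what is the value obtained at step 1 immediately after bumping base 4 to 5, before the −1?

i=0: 7 = 2·3 + 1 (b=3); 3→4: 2·4 + 1 = 9; 9−1 = 8
i=1: 8 = 2·4 (b=4); 4→5: 2·5 = 10; 10−1 = 9

10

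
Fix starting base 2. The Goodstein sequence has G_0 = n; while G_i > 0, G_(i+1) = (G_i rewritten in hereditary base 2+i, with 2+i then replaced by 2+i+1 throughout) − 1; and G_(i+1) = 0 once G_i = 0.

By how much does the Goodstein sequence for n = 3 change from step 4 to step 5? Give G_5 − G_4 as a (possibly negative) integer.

-1

i=0: 3 = 2 + 1 (b=2); 2→3: 3 + 1 = 4; 4−1 = 3
i=1: 3 = 3 (b=3); 3→4: 4 = 4; 4−1 = 3
i=2: 3 = 3 (b=4); 4→5: 3 = 3; 3−1 = 2
i=3: 2 = 2 (b=5); 5→6: 2 = 2; 2−1 = 1
i=4: 1 = 1 (b=6); 6→7: 1 = 1; 1−1 = 0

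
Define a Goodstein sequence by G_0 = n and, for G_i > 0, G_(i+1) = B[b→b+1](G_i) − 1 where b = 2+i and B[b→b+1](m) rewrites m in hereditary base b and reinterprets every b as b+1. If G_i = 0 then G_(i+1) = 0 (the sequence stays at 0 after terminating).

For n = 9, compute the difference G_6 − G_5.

47861573

G_0 = 9. HB_2(9) = 2^(2 + 1) + 1. Bump = 82. G_1 = 81.
G_1 = 81. HB_3(81) = 3^(3 + 1). Bump = 1024. G_2 = 1023.
G_2 = 1023. HB_4(1023) = 3·4^4 + 3·4^3 + 3·4^2 + 3·4 + 3. Bump = 9843. G_3 = 9842.
G_3 = 9842. HB_5(9842) = 3·5^5 + 3·5^3 + 3·5^2 + 3·5 + 2. Bump = 140744. G_4 = 140743.
G_4 = 140743. HB_6(140743) = 3·6^6 + 3·6^3 + 3·6^2 + 3·6 + 1. Bump = 2471827. G_5 = 2471826.
G_5 = 2471826. HB_7(2471826) = 3·7^7 + 3·7^3 + 3·7^2 + 3·7. Bump = 50333400. G_6 = 50333399.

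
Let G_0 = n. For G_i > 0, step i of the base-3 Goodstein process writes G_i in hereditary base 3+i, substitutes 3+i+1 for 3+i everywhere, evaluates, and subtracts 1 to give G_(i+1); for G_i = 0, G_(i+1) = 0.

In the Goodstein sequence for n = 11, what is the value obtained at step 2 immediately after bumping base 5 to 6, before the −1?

[0] 11 ≡ 3^2 + 2 (base 3). Lift 4: 18. −1: 17.
[1] 17 ≡ 4^2 + 1 (base 4). Lift 5: 26. −1: 25.
[2] 25 ≡ 5^2 (base 5). Lift 6: 36. −1: 35.

36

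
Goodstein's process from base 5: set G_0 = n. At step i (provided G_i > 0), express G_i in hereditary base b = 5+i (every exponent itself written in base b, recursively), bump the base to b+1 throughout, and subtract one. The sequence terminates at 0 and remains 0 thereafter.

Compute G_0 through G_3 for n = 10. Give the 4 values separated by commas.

G_0=10  [base 5] 2·5  →[5↦6]→  2·6 = 12  −1 ⇒ G_1=11
G_1=11  [base 6] 6 + 5  →[6↦7]→  7 + 5 = 12  −1 ⇒ G_2=11
G_2=11  [base 7] 7 + 4  →[7↦8]→  8 + 4 = 12  −1 ⇒ G_3=11

10, 11, 11, 11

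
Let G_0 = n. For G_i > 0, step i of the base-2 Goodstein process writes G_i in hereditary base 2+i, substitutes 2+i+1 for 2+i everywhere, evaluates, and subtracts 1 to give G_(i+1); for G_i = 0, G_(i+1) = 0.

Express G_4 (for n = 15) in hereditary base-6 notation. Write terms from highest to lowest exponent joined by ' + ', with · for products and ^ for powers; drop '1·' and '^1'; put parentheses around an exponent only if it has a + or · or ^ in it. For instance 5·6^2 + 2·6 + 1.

6^(6 + 1) + 6^6 + 1

base 2: 15 = 2^(2 + 1) + 2^2 + 2 + 1; at 3: 3^(3 + 1) + 3^3 + 3 + 1 = 112; next = 111
base 3: 111 = 3^(3 + 1) + 3^3 + 3; at 4: 4^(4 + 1) + 4^4 + 4 = 1284; next = 1283
base 4: 1283 = 4^(4 + 1) + 4^4 + 3; at 5: 5^(5 + 1) + 5^5 + 3 = 18753; next = 18752
base 5: 18752 = 5^(5 + 1) + 5^5 + 2; at 6: 6^(6 + 1) + 6^6 + 2 = 326594; next = 326593
base 6: 326593 = 6^(6 + 1) + 6^6 + 1; at 7: 7^(7 + 1) + 7^7 + 1 = 6588345; next = 6588344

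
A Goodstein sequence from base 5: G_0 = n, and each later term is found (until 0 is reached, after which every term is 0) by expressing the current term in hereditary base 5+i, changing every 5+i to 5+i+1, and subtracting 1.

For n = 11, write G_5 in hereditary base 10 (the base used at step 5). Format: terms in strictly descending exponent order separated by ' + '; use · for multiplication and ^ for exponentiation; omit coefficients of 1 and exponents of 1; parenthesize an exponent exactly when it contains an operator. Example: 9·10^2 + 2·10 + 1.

step 0: 11 = 2·5 + 1; sub 6 for 5: 2·6 + 1; = 13; G_1 = 13−1 = 12
step 1: 12 = 2·6; sub 7 for 6: 2·7; = 14; G_2 = 14−1 = 13
step 2: 13 = 7 + 6; sub 8 for 7: 8 + 6; = 14; G_3 = 14−1 = 13
step 3: 13 = 8 + 5; sub 9 for 8: 9 + 5; = 14; G_4 = 14−1 = 13
step 4: 13 = 9 + 4; sub 10 for 9: 10 + 4; = 14; G_5 = 14−1 = 13
step 5: 13 = 10 + 3; sub 11 for 10: 11 + 3; = 14; G_6 = 14−1 = 13

10 + 3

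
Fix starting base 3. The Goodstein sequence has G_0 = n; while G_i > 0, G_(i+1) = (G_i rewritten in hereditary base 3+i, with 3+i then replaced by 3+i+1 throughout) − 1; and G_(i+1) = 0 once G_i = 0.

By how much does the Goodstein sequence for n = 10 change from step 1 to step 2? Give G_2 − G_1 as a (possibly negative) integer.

8

(0) 10|_3 = 3^2 + 1 ↦ 4^2 + 1|_4 = 17 ⇒ 16
(1) 16|_4 = 4^2 ↦ 5^2|_5 = 25 ⇒ 24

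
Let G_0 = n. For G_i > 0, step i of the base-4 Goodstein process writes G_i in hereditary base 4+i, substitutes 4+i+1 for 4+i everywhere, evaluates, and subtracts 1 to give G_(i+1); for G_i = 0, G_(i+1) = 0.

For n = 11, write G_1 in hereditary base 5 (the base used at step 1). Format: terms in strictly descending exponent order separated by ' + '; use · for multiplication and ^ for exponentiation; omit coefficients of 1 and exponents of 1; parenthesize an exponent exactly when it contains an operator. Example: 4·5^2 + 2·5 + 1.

2·5 + 2

(0) 11|_4 = 2·4 + 3 ↦ 2·5 + 3|_5 = 13 ⇒ 12
(1) 12|_5 = 2·5 + 2 ↦ 2·6 + 2|_6 = 14 ⇒ 13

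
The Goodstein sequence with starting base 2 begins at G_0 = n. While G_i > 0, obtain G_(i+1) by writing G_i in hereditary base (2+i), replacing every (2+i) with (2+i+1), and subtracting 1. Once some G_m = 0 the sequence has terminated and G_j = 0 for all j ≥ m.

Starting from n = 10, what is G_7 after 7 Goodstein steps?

G_0=10  [base 2] 2^(2 + 1) + 2  →[2↦3]→  3^(3 + 1) + 3 = 84  −1 ⇒ G_1=83
G_1=83  [base 3] 3^(3 + 1) + 2  →[3↦4]→  4^(4 + 1) + 2 = 1026  −1 ⇒ G_2=1025
G_2=1025  [base 4] 4^(4 + 1) + 1  →[4↦5]→  5^(5 + 1) + 1 = 15626  −1 ⇒ G_3=15625
G_3=15625  [base 5] 5^(5 + 1)  →[5↦6]→  6^(6 + 1) = 279936  −1 ⇒ G_4=279935
G_4=279935  [base 6] 5·6^6 + 5·6^5 + 5·6^4 + 5·6^3 + 5·6^2 + 5·6 + 5  →[6↦7]→  5·7^7 + 5·7^5 + 5·7^4 + 5·7^3 + 5·7^2 + 5·7 + 5 = 4215755  −1 ⇒ G_5=4215754
G_5=4215754  [base 7] 5·7^7 + 5·7^5 + 5·7^4 + 5·7^3 + 5·7^2 + 5·7 + 4  →[7↦8]→  5·8^8 + 5·8^5 + 5·8^4 + 5·8^3 + 5·8^2 + 5·8 + 4 = 84073324  −1 ⇒ G_6=84073323
G_6=84073323  [base 8] 5·8^8 + 5·8^5 + 5·8^4 + 5·8^3 + 5·8^2 + 5·8 + 3  →[8↦9]→  5·9^9 + 5·9^5 + 5·9^4 + 5·9^3 + 5·9^2 + 5·9 + 3 = 1937434593  −1 ⇒ G_7=1937434592
G_7=1937434592  [base 9] 5·9^9 + 5·9^5 + 5·9^4 + 5·9^3 + 5·9^2 + 5·9 + 2  →[9↦10]→  5·10^10 + 5·10^5 + 5·10^4 + 5·10^3 + 5·10^2 + 5·10 + 2 = 50000555552  −1 ⇒ G_8=50000555551

1937434592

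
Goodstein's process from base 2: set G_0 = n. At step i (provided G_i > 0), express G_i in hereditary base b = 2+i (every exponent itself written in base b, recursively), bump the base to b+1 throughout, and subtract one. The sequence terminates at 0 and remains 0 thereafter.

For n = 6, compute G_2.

257

i=0: 6 = 2^2 + 2 (b=2); 2→3: 3^3 + 3 = 30; 30−1 = 29
i=1: 29 = 3^3 + 2 (b=3); 3→4: 4^4 + 2 = 258; 258−1 = 257
i=2: 257 = 4^4 + 1 (b=4); 4→5: 5^5 + 1 = 3126; 3126−1 = 3125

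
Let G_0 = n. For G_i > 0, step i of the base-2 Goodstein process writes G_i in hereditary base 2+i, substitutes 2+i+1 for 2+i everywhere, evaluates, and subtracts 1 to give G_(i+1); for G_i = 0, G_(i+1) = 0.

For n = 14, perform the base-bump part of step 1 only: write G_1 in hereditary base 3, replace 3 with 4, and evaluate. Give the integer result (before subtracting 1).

1282

base 2: 14 = 2^(2 + 1) + 2^2 + 2; at 3: 3^(3 + 1) + 3^3 + 3 = 111; next = 110
base 3: 110 = 3^(3 + 1) + 3^3 + 2; at 4: 4^(4 + 1) + 4^4 + 2 = 1282; next = 1281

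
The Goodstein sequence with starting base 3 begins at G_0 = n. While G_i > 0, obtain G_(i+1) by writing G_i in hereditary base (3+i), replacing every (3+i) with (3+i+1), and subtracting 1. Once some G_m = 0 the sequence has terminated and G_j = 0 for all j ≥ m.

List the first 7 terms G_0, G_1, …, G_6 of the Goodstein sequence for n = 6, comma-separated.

G_0 = 6. HB_3(6) = 2·3. Bump = 8. G_1 = 7.
G_1 = 7. HB_4(7) = 4 + 3. Bump = 8. G_2 = 7.
G_2 = 7. HB_5(7) = 5 + 2. Bump = 8. G_3 = 7.
G_3 = 7. HB_6(7) = 6 + 1. Bump = 8. G_4 = 7.
G_4 = 7. HB_7(7) = 7. Bump = 8. G_5 = 7.
G_5 = 7. HB_8(7) = 7. Bump = 7. G_6 = 6.

6, 7, 7, 7, 7, 7, 6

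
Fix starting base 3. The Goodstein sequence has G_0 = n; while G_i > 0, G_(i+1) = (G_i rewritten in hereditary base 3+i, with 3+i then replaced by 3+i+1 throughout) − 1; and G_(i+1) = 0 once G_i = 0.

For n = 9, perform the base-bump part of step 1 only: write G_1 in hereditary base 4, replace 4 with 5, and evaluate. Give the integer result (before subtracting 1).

G_0 = 9. HB_3(9) = 3^2. Bump = 16. G_1 = 15.
G_1 = 15. HB_4(15) = 3·4 + 3. Bump = 18. G_2 = 17.

18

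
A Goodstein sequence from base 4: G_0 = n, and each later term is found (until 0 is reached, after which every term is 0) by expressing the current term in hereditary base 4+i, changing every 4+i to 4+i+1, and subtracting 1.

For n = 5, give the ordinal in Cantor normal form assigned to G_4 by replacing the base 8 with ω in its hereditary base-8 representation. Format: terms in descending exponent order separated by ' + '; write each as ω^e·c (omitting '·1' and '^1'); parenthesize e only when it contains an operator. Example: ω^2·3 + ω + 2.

base 4: 5 = 4 + 1; at 5: 5 + 1 = 6; next = 5
base 5: 5 = 5; at 6: 6 = 6; next = 5
base 6: 5 = 5; at 7: 5 = 5; next = 4
base 7: 4 = 4; at 8: 4 = 4; next = 3

3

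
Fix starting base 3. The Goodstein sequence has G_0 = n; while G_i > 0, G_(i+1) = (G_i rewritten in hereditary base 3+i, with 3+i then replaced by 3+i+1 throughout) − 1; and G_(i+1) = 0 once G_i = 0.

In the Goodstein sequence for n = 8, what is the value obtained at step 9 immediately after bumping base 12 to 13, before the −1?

11

G_0=8  [base 3] 2·3 + 2  →[3↦4]→  2·4 + 2 = 10  −1 ⇒ G_1=9
G_1=9  [base 4] 2·4 + 1  →[4↦5]→  2·5 + 1 = 11  −1 ⇒ G_2=10
G_2=10  [base 5] 2·5  →[5↦6]→  2·6 = 12  −1 ⇒ G_3=11
G_3=11  [base 6] 6 + 5  →[6↦7]→  7 + 5 = 12  −1 ⇒ G_4=11
G_4=11  [base 7] 7 + 4  →[7↦8]→  8 + 4 = 12  −1 ⇒ G_5=11
G_5=11  [base 8] 8 + 3  →[8↦9]→  9 + 3 = 12  −1 ⇒ G_6=11
G_6=11  [base 9] 9 + 2  →[9↦10]→  10 + 2 = 12  −1 ⇒ G_7=11
G_7=11  [base 10] 10 + 1  →[10↦11]→  11 + 1 = 12  −1 ⇒ G_8=11
G_8=11  [base 11] 11  →[11↦12]→  12 = 12  −1 ⇒ G_9=11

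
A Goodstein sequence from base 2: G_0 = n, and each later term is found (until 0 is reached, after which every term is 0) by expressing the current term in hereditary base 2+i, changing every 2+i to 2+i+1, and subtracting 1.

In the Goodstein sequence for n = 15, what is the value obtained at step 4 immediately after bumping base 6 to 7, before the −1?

6588345

i=0: 15 = 2^(2 + 1) + 2^2 + 2 + 1 (b=2); 2→3: 3^(3 + 1) + 3^3 + 3 + 1 = 112; 112−1 = 111
i=1: 111 = 3^(3 + 1) + 3^3 + 3 (b=3); 3→4: 4^(4 + 1) + 4^4 + 4 = 1284; 1284−1 = 1283
i=2: 1283 = 4^(4 + 1) + 4^4 + 3 (b=4); 4→5: 5^(5 + 1) + 5^5 + 3 = 18753; 18753−1 = 18752
i=3: 18752 = 5^(5 + 1) + 5^5 + 2 (b=5); 5→6: 6^(6 + 1) + 6^6 + 2 = 326594; 326594−1 = 326593
i=4: 326593 = 6^(6 + 1) + 6^6 + 1 (b=6); 6→7: 7^(7 + 1) + 7^7 + 1 = 6588345; 6588345−1 = 6588344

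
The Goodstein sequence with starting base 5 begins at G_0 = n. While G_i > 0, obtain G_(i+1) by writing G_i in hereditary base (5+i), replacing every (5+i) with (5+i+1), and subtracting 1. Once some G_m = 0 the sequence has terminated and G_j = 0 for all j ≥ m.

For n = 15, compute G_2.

15 —HB5→ 3·5 —bump→ 3·6 = 18 —(−1)→ 17
17 —HB6→ 2·6 + 5 —bump→ 2·7 + 5 = 19 —(−1)→ 18
18 —HB7→ 2·7 + 4 —bump→ 2·8 + 4 = 20 —(−1)→ 19

18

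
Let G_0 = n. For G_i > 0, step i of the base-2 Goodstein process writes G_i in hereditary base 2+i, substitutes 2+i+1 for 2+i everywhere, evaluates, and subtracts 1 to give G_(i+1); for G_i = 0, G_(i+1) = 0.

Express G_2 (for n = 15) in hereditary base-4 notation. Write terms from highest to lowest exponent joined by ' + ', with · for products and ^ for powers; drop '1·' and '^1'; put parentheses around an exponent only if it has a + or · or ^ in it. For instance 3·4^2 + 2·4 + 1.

15 —HB2→ 2^(2 + 1) + 2^2 + 2 + 1 —bump→ 3^(3 + 1) + 3^3 + 3 + 1 = 112 —(−1)→ 111
111 —HB3→ 3^(3 + 1) + 3^3 + 3 —bump→ 4^(4 + 1) + 4^4 + 4 = 1284 —(−1)→ 1283
1283 —HB4→ 4^(4 + 1) + 4^4 + 3 —bump→ 5^(5 + 1) + 5^5 + 3 = 18753 —(−1)→ 18752

4^(4 + 1) + 4^4 + 3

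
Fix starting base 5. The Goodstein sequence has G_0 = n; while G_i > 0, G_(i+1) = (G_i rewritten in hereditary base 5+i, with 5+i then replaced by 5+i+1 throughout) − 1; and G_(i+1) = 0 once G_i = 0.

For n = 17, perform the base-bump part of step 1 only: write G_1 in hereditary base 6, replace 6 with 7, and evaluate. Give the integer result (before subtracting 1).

22

G_0 = 17. HB_5(17) = 3·5 + 2. Bump = 20. G_1 = 19.
G_1 = 19. HB_6(19) = 3·6 + 1. Bump = 22. G_2 = 21.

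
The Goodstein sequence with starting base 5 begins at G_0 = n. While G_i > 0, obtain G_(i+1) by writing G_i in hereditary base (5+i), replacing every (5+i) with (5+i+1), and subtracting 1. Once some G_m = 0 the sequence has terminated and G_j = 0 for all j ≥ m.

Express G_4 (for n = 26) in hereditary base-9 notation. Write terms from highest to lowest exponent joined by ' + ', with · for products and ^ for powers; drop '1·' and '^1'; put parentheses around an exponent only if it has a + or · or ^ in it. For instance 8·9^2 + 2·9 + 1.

(0) 26|_5 = 5^2 + 1 ↦ 6^2 + 1|_6 = 37 ⇒ 36
(1) 36|_6 = 6^2 ↦ 7^2|_7 = 49 ⇒ 48
(2) 48|_7 = 6·7 + 6 ↦ 6·8 + 6|_8 = 54 ⇒ 53
(3) 53|_8 = 6·8 + 5 ↦ 6·9 + 5|_9 = 59 ⇒ 58
(4) 58|_9 = 6·9 + 4 ↦ 6·10 + 4|_10 = 64 ⇒ 63

6·9 + 4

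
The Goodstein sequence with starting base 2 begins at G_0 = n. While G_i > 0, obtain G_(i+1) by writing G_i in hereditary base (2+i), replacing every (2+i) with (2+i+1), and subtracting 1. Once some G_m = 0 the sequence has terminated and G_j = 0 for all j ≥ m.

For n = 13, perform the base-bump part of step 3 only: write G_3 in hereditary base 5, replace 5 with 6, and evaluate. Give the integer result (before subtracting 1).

13 —HB2→ 2^(2 + 1) + 2^2 + 1 —bump→ 3^(3 + 1) + 3^3 + 1 = 109 —(−1)→ 108
108 —HB3→ 3^(3 + 1) + 3^3 —bump→ 4^(4 + 1) + 4^4 = 1280 —(−1)→ 1279
1279 —HB4→ 4^(4 + 1) + 3·4^3 + 3·4^2 + 3·4 + 3 —bump→ 5^(5 + 1) + 3·5^3 + 3·5^2 + 3·5 + 3 = 16093 —(−1)→ 16092
16092 —HB5→ 5^(5 + 1) + 3·5^3 + 3·5^2 + 3·5 + 2 —bump→ 6^(6 + 1) + 3·6^3 + 3·6^2 + 3·6 + 2 = 280712 —(−1)→ 280711

280712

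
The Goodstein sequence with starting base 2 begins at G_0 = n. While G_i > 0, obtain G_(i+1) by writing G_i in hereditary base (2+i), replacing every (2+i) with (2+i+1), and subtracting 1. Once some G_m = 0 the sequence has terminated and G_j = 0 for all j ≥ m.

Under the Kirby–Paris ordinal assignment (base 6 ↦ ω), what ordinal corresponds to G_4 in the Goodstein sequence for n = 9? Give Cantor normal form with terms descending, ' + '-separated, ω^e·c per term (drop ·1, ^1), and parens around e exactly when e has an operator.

ω^ω·3 + ω^3·3 + ω^2·3 + ω·3 + 1

9 —HB2→ 2^(2 + 1) + 1 —bump→ 3^(3 + 1) + 1 = 82 —(−1)→ 81
81 —HB3→ 3^(3 + 1) —bump→ 4^(4 + 1) = 1024 —(−1)→ 1023
1023 —HB4→ 3·4^4 + 3·4^3 + 3·4^2 + 3·4 + 3 —bump→ 3·5^5 + 3·5^3 + 3·5^2 + 3·5 + 3 = 9843 —(−1)→ 9842
9842 —HB5→ 3·5^5 + 3·5^3 + 3·5^2 + 3·5 + 2 —bump→ 3·6^6 + 3·6^3 + 3·6^2 + 3·6 + 2 = 140744 —(−1)→ 140743
140743 —HB6→ 3·6^6 + 3·6^3 + 3·6^2 + 3·6 + 1 —bump→ 3·7^7 + 3·7^3 + 3·7^2 + 3·7 + 1 = 2471827 —(−1)→ 2471826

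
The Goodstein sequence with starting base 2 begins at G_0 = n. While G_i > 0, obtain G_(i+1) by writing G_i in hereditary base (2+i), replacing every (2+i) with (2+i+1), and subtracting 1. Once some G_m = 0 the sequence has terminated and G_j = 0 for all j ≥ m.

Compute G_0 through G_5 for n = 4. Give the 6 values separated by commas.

4, 26, 41, 60, 83, 109

G_0 = 4. HB_2(4) = 2^2. Bump = 27. G_1 = 26.
G_1 = 26. HB_3(26) = 2·3^2 + 2·3 + 2. Bump = 42. G_2 = 41.
G_2 = 41. HB_4(41) = 2·4^2 + 2·4 + 1. Bump = 61. G_3 = 60.
G_3 = 60. HB_5(60) = 2·5^2 + 2·5. Bump = 84. G_4 = 83.
G_4 = 83. HB_6(83) = 2·6^2 + 6 + 5. Bump = 110. G_5 = 109.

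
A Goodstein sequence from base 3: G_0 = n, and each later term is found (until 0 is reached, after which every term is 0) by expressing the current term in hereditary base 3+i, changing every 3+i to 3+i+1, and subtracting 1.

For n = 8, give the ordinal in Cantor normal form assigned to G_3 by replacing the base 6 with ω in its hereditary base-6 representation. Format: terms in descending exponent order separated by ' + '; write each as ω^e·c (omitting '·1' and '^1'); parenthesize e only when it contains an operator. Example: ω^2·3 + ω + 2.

ω + 5

(0) 8|_3 = 2·3 + 2 ↦ 2·4 + 2|_4 = 10 ⇒ 9
(1) 9|_4 = 2·4 + 1 ↦ 2·5 + 1|_5 = 11 ⇒ 10
(2) 10|_5 = 2·5 ↦ 2·6|_6 = 12 ⇒ 11
(3) 11|_6 = 6 + 5 ↦ 7 + 5|_7 = 12 ⇒ 11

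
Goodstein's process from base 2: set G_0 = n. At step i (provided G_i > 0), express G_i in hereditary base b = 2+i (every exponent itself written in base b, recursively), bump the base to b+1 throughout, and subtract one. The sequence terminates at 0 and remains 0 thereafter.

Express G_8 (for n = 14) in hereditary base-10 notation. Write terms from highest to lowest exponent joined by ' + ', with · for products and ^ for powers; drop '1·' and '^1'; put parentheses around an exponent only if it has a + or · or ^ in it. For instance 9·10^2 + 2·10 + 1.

10^(10 + 1) + 5·10^5 + 5·10^4 + 5·10^3 + 5·10^2 + 5·10 + 1

step 0: 14 = 2^(2 + 1) + 2^2 + 2; sub 3 for 2: 3^(3 + 1) + 3^3 + 3; = 111; G_1 = 111−1 = 110
step 1: 110 = 3^(3 + 1) + 3^3 + 2; sub 4 for 3: 4^(4 + 1) + 4^4 + 2; = 1282; G_2 = 1282−1 = 1281
step 2: 1281 = 4^(4 + 1) + 4^4 + 1; sub 5 for 4: 5^(5 + 1) + 5^5 + 1; = 18751; G_3 = 18751−1 = 18750
step 3: 18750 = 5^(5 + 1) + 5^5; sub 6 for 5: 6^(6 + 1) + 6^6; = 326592; G_4 = 326592−1 = 326591
step 4: 326591 = 6^(6 + 1) + 5·6^5 + 5·6^4 + 5·6^3 + 5·6^2 + 5·6 + 5; sub 7 for 6: 7^(7 + 1) + 5·7^5 + 5·7^4 + 5·7^3 + 5·7^2 + 5·7 + 5; = 5862841; G_5 = 5862841−1 = 5862840
step 5: 5862840 = 7^(7 + 1) + 5·7^5 + 5·7^4 + 5·7^3 + 5·7^2 + 5·7 + 4; sub 8 for 7: 8^(8 + 1) + 5·8^5 + 5·8^4 + 5·8^3 + 5·8^2 + 5·8 + 4; = 134404972; G_6 = 134404972−1 = 134404971
step 6: 134404971 = 8^(8 + 1) + 5·8^5 + 5·8^4 + 5·8^3 + 5·8^2 + 5·8 + 3; sub 9 for 8: 9^(9 + 1) + 5·9^5 + 5·9^4 + 5·9^3 + 5·9^2 + 5·9 + 3; = 3487116549; G_7 = 3487116549−1 = 3487116548
step 7: 3487116548 = 9^(9 + 1) + 5·9^5 + 5·9^4 + 5·9^3 + 5·9^2 + 5·9 + 2; sub 10 for 9: 10^(10 + 1) + 5·10^5 + 5·10^4 + 5·10^3 + 5·10^2 + 5·10 + 2; = 100000555552; G_8 = 100000555552−1 = 100000555551
step 8: 100000555551 = 10^(10 + 1) + 5·10^5 + 5·10^4 + 5·10^3 + 5·10^2 + 5·10 + 1; sub 11 for 10: 11^(11 + 1) + 5·11^5 + 5·11^4 + 5·11^3 + 5·11^2 + 5·11 + 1; = 3138429262497; G_9 = 3138429262497−1 = 3138429262496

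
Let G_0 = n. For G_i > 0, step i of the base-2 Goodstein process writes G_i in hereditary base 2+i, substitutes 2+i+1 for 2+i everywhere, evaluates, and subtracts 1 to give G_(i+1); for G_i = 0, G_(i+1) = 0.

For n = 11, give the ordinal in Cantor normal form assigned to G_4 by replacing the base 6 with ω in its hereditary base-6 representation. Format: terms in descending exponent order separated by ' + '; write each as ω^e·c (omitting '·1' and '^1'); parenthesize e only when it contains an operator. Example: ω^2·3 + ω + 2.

(0) 11|_2 = 2^(2 + 1) + 2 + 1 ↦ 3^(3 + 1) + 3 + 1|_3 = 85 ⇒ 84
(1) 84|_3 = 3^(3 + 1) + 3 ↦ 4^(4 + 1) + 4|_4 = 1028 ⇒ 1027
(2) 1027|_4 = 4^(4 + 1) + 3 ↦ 5^(5 + 1) + 3|_5 = 15628 ⇒ 15627
(3) 15627|_5 = 5^(5 + 1) + 2 ↦ 6^(6 + 1) + 2|_6 = 279938 ⇒ 279937
(4) 279937|_6 = 6^(6 + 1) + 1 ↦ 7^(7 + 1) + 1|_7 = 5764802 ⇒ 5764801

ω^(ω + 1) + 1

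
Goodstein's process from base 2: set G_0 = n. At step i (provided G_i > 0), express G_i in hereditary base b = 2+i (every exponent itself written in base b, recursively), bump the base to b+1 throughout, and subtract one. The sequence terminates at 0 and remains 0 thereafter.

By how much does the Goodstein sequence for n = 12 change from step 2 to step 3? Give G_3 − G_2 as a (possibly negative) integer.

14620

base 2: 12 = 2^(2 + 1) + 2^2; at 3: 3^(3 + 1) + 3^3 = 108; next = 107
base 3: 107 = 3^(3 + 1) + 2·3^2 + 2·3 + 2; at 4: 4^(4 + 1) + 2·4^2 + 2·4 + 2 = 1066; next = 1065
base 4: 1065 = 4^(4 + 1) + 2·4^2 + 2·4 + 1; at 5: 5^(5 + 1) + 2·5^2 + 2·5 + 1 = 15686; next = 15685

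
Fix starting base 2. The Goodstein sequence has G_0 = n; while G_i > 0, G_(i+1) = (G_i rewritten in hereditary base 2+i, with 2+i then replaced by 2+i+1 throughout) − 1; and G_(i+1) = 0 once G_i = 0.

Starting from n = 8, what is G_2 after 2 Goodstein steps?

step 0: 8 = 2^(2 + 1); sub 3 for 2: 3^(3 + 1); = 81; G_1 = 81−1 = 80
step 1: 80 = 2·3^3 + 2·3^2 + 2·3 + 2; sub 4 for 3: 2·4^4 + 2·4^2 + 2·4 + 2; = 554; G_2 = 554−1 = 553
step 2: 553 = 2·4^4 + 2·4^2 + 2·4 + 1; sub 5 for 4: 2·5^5 + 2·5^2 + 2·5 + 1; = 6311; G_3 = 6311−1 = 6310

553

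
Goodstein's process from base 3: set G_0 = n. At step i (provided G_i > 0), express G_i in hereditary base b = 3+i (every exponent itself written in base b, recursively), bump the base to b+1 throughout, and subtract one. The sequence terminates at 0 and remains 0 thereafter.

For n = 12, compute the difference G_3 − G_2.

10

base 3: 12 = 3^2 + 3; at 4: 4^2 + 4 = 20; next = 19
base 4: 19 = 4^2 + 3; at 5: 5^2 + 3 = 28; next = 27
base 5: 27 = 5^2 + 2; at 6: 6^2 + 2 = 38; next = 37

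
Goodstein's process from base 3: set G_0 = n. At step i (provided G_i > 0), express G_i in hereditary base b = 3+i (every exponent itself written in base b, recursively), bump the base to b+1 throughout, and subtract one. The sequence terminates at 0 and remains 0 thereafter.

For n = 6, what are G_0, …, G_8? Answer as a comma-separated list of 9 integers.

6, 7, 7, 7, 7, 7, 6, 5, 4

(0) 6|_3 = 2·3 ↦ 2·4|_4 = 8 ⇒ 7
(1) 7|_4 = 4 + 3 ↦ 5 + 3|_5 = 8 ⇒ 7
(2) 7|_5 = 5 + 2 ↦ 6 + 2|_6 = 8 ⇒ 7
(3) 7|_6 = 6 + 1 ↦ 7 + 1|_7 = 8 ⇒ 7
(4) 7|_7 = 7 ↦ 8|_8 = 8 ⇒ 7
(5) 7|_8 = 7 ↦ 7|_9 = 7 ⇒ 6
(6) 6|_9 = 6 ↦ 6|_10 = 6 ⇒ 5
(7) 5|_10 = 5 ↦ 5|_11 = 5 ⇒ 4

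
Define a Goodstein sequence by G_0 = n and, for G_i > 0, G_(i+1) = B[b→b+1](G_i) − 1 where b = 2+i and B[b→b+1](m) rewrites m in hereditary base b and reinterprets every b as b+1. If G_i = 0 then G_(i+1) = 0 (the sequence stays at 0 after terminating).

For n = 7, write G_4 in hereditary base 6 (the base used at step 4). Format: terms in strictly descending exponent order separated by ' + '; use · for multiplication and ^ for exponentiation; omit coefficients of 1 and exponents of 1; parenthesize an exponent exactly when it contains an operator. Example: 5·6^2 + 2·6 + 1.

6^6 + 1

G_0 = 7. HB_2(7) = 2^2 + 2 + 1. Bump = 31. G_1 = 30.
G_1 = 30. HB_3(30) = 3^3 + 3. Bump = 260. G_2 = 259.
G_2 = 259. HB_4(259) = 4^4 + 3. Bump = 3128. G_3 = 3127.
G_3 = 3127. HB_5(3127) = 5^5 + 2. Bump = 46658. G_4 = 46657.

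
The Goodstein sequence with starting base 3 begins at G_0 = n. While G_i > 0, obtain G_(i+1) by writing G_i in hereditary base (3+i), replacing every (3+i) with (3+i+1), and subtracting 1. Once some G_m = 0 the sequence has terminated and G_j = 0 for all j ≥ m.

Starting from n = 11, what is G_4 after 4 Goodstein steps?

39

base 3: 11 = 3^2 + 2; at 4: 4^2 + 2 = 18; next = 17
base 4: 17 = 4^2 + 1; at 5: 5^2 + 1 = 26; next = 25
base 5: 25 = 5^2; at 6: 6^2 = 36; next = 35
base 6: 35 = 5·6 + 5; at 7: 5·7 + 5 = 40; next = 39
base 7: 39 = 5·7 + 4; at 8: 5·8 + 4 = 44; next = 43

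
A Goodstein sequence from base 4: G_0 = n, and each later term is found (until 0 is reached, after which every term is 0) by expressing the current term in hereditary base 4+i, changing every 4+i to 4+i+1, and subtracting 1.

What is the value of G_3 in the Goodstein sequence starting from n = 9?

9 —HB4→ 2·4 + 1 —bump→ 2·5 + 1 = 11 —(−1)→ 10
10 —HB5→ 2·5 —bump→ 2·6 = 12 —(−1)→ 11
11 —HB6→ 6 + 5 —bump→ 7 + 5 = 12 —(−1)→ 11
11 —HB7→ 7 + 4 —bump→ 8 + 4 = 12 —(−1)→ 11

11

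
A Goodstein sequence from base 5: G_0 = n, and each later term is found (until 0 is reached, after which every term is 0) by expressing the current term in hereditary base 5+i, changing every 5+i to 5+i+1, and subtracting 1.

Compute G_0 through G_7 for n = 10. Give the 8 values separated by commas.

10, 11, 11, 11, 11, 11, 11, 11

base 5: 10 = 2·5; at 6: 2·6 = 12; next = 11
base 6: 11 = 6 + 5; at 7: 7 + 5 = 12; next = 11
base 7: 11 = 7 + 4; at 8: 8 + 4 = 12; next = 11
base 8: 11 = 8 + 3; at 9: 9 + 3 = 12; next = 11
base 9: 11 = 9 + 2; at 10: 10 + 2 = 12; next = 11
base 10: 11 = 10 + 1; at 11: 11 + 1 = 12; next = 11
base 11: 11 = 11; at 12: 12 = 12; next = 11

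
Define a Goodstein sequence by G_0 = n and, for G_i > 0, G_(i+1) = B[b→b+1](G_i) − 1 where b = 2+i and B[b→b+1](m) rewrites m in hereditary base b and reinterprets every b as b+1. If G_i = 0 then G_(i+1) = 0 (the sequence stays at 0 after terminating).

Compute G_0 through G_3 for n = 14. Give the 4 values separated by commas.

(0) 14|_2 = 2^(2 + 1) + 2^2 + 2 ↦ 3^(3 + 1) + 3^3 + 3|_3 = 111 ⇒ 110
(1) 110|_3 = 3^(3 + 1) + 3^3 + 2 ↦ 4^(4 + 1) + 4^4 + 2|_4 = 1282 ⇒ 1281
(2) 1281|_4 = 4^(4 + 1) + 4^4 + 1 ↦ 5^(5 + 1) + 5^5 + 1|_5 = 18751 ⇒ 18750

14, 110, 1281, 18750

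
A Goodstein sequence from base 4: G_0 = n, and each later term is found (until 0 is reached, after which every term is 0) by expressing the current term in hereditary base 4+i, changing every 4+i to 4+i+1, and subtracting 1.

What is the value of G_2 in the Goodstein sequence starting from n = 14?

18

(0) 14|_4 = 3·4 + 2 ↦ 3·5 + 2|_5 = 17 ⇒ 16
(1) 16|_5 = 3·5 + 1 ↦ 3·6 + 1|_6 = 19 ⇒ 18
(2) 18|_6 = 3·6 ↦ 3·7|_7 = 21 ⇒ 20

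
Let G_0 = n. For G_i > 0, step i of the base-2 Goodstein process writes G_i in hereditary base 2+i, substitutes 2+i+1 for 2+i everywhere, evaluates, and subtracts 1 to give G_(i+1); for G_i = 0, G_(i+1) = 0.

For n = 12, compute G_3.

15685

12 —HB2→ 2^(2 + 1) + 2^2 —bump→ 3^(3 + 1) + 3^3 = 108 —(−1)→ 107
107 —HB3→ 3^(3 + 1) + 2·3^2 + 2·3 + 2 —bump→ 4^(4 + 1) + 2·4^2 + 2·4 + 2 = 1066 —(−1)→ 1065
1065 —HB4→ 4^(4 + 1) + 2·4^2 + 2·4 + 1 —bump→ 5^(5 + 1) + 2·5^2 + 2·5 + 1 = 15686 —(−1)→ 15685
15685 —HB5→ 5^(5 + 1) + 2·5^2 + 2·5 —bump→ 6^(6 + 1) + 2·6^2 + 2·6 = 280020 —(−1)→ 280019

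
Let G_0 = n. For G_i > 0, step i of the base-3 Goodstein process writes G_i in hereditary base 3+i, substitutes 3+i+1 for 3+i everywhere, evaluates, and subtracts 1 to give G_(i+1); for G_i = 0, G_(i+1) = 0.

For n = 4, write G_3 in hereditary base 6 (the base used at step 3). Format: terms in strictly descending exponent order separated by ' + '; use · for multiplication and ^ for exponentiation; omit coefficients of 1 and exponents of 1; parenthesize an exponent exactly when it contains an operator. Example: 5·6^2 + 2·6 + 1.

(0) 4|_3 = 3 + 1 ↦ 4 + 1|_4 = 5 ⇒ 4
(1) 4|_4 = 4 ↦ 5|_5 = 5 ⇒ 4
(2) 4|_5 = 4 ↦ 4|_6 = 4 ⇒ 3

3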